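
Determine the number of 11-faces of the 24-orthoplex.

f_11(24-orthoplex) = 2^12 · (24 choose 12) = 11076222976.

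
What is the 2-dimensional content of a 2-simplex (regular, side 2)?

Area = (√3/4) · 2² = 1.73205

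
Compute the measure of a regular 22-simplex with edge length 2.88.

For a regular n-simplex with edge a, V = (a^n / n!)·√((n+1)/2^n). With a=2.88, n=22: V ≈ 2.66319e-14.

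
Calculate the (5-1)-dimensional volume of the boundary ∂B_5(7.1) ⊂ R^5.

The surface area of an n-ball is 2π^(n/2) r^(n-1) / Γ(n/2). For n=5, r=7.1: 66880.9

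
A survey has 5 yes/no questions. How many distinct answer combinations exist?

Each vertex is a binary string of length 5, so there are 2^5 = 32.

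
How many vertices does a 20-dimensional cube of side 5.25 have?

Number of vertices = 2^20 = 1048576.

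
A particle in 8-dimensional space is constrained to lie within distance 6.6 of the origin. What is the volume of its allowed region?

The n-ball volume is π^(n/2)·r^n/Γ(n/2+1). With n=8, r=6.6: V ≈ 1.4613e+07.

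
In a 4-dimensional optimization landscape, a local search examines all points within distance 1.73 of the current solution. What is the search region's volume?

The n-ball volume is π^(n/2)·r^n/Γ(n/2+1). With n=4, r=1.73: V ≈ 44.2032.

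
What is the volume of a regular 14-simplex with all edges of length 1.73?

For a regular n-simplex with edge a, V = (a^n / n!)·√((n+1)/2^n). With a=1.73, n=14: V ≈ 7.46574e-10.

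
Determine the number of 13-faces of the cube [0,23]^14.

Choose 13 of 14 axes to span the face (C(14,13) = 14 ways), then fix each of the remaining 1 coordinate at one of its two extreme values (2^1 = 2 ways): 14·2 = 28.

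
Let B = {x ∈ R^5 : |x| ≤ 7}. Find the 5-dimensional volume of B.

V_5(7) = π^(5/2) · (7)^5 / Γ(5/2 + 1) = 134456·π^2/15 ≈ 88468.5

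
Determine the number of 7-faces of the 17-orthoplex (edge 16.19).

Each 7-face is the convex hull of 8 vertices, one chosen as ±e_i from each of 8 distinct axes: 2^8·C(17,8) = 6223360.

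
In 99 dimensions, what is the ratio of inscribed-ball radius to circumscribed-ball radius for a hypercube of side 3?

r_in / r_out = (3/2) / (3√99/2) = 1/√99 ≈ 0.100504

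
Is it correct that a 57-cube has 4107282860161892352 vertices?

False. The 57-cube has 2^57 = 144115188075855872 vertices.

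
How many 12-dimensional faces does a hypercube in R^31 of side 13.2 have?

f_12(31-cube) = (31 choose 12) · 2^19 = 73987797811200.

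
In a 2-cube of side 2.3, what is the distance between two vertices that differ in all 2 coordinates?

d = √(2.3² + 2.3² + ... + 2.3²) [2 terms] = √(2·2.3²) = 2.3√2 ≈ 3.25269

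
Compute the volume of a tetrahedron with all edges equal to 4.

Volume = (√2/12) · 4³ = 7.54247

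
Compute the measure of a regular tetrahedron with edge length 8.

Volume = (√2/12) · 8³ = 60.3398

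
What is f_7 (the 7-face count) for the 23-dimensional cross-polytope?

Number of 7-faces = 2^(7+1) · C(23,7+1) = 256 · 490314 = 125520384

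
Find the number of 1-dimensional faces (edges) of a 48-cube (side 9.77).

Number of 1-faces = C(48,1)·2^(48-1) = 48·140737488355328 = 6755399441055744.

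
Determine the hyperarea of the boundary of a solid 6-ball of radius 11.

S = n·V_n(r)/r = 6·V_6(11)/11 (volume-to-surface relation), giving 161051·π^3 ≈ 4.99359e+06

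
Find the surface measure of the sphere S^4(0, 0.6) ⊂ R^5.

S = n·V_n(r)/r = 5·V_5(0.6)/0.6 (volume-to-surface relation), giving 3.41094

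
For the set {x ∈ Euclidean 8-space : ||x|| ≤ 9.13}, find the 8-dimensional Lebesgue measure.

Volume = π^{8/2}·(9.13)^8/Γ(5) ≈ 1.95954e+08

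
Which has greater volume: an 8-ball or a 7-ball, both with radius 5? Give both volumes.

V_8(5) ≈ 1.58543e+06. V_7(5) ≈ 369122. The 8-ball is larger.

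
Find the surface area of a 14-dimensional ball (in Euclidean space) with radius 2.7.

The surface area of an n-ball is 2π^(n/2) r^(n-1) / Γ(n/2). For n=14, r=2.7: 3.39997e+06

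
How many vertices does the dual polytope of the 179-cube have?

The vertices are ±e_1, ..., ±e_179, so there are 2·179 = 358.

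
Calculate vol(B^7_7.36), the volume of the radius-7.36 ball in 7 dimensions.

Volume = π^{7/2}·(7.36)^7/Γ(9/2) ≈ 5.52745e+06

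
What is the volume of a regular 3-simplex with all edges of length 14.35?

Volume = (√2/12) · 14.35³ = 348.249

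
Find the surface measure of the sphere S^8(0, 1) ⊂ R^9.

The surface area of an n-ball is 2π^(n/2) r^(n-1) / Γ(n/2). For n=9, r=1: 32·π^4/105 ≈ 29.6866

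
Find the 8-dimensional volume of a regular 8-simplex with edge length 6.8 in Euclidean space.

For a regular n-simplex with edge a, V = (a^n / n!)·√((n+1)/2^n). With a=6.8, n=8: V ≈ 21.2595.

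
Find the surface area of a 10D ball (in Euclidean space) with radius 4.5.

S = n·V_n(r)/r = 10·V_10(4.5)/4.5 (volume-to-surface relation), giving 129140163·π^5/2048 ≈ 1.92966e+07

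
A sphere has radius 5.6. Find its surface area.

S = n·V_n(r)/r = 3·V_3(5.6)/5.6 (volume-to-surface relation), giving 4πr² = 4π·(5.6)² ≈ 394.081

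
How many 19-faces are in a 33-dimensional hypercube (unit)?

Choose 19 of 33 axes to span the face (C(33,19) = 818809200 ways), then fix each of the remaining 14 coordinates at one of its two extreme values (2^14 = 16384 ways): 818809200·16384 = 13415369932800.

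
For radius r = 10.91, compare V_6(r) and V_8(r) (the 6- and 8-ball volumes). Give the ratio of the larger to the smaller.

V_6(10.91) ≈ 8.71459e+06, V_8(10.91) ≈ 8.14678e+08. The 8-ball is larger by a factor of 93.48.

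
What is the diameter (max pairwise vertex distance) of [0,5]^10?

||(5,5,...,5)|| = √(10)·5 ≈ 15.8114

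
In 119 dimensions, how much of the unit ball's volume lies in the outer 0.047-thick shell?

Shell fraction = 1 - (1-0.047)^119 ≈ 0.996749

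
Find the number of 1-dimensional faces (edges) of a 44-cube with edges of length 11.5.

The 44-cube has n·2^(n-1) = 44·2^43 = 44·8796093022208 = 387028092977152 edges.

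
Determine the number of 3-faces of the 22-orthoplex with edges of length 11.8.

An n-cross-polytope has 2^(k+1)·C(n,k+1) k-faces. Here 2^4·C(22,4) = 16·7315 = 117040.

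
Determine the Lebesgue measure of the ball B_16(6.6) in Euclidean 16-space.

The n-ball volume is π^(n/2)·r^n/Γ(n/2+1). With n=16, r=6.6: V ≈ 3.05057e+12.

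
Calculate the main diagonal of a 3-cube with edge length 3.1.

Diagonal = √3 · 3.1 ≈ 5.36936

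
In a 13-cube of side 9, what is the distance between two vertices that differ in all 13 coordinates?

d = √(9² + 9² + ... + 9²) [13 terms] = √(13·9²) = 9√13 ≈ 32.45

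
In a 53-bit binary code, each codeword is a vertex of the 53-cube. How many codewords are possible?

Each vertex is a binary string of length 53, so there are 2^53 = 9007199254740992.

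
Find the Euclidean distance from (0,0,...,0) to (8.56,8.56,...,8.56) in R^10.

d = √(8.56² + 8.56² + ... + 8.56²) [10 terms] = √(10·8.56²) = 8.56√10 ≈ 27.0691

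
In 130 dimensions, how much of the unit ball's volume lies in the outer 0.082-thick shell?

Shell fraction = 1 - (1-0.082)^130 ≈ 0.999985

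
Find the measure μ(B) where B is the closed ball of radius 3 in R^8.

Volume = π^{8/2}·(3)^8/Γ(5) = 2187·π^4/8 ≈ 26629.2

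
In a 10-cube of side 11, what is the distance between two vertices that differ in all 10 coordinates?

Diagonal = √10 · 11 ≈ 34.7851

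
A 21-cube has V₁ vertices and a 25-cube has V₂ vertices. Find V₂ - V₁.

V₁ = 2^21 = 2097152. V₂ = 2^25 = 33554432. V₂ - V₁ = 31457280.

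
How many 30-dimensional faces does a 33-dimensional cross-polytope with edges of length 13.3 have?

Number of 30-faces = 2^(30+1) · C(33,30+1) = 2147483648 · 528 = 1133871366144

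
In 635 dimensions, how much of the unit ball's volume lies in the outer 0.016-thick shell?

Shell fraction = 1 - (1-0.016)^635 ≈ 0.999964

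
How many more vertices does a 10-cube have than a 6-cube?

The 10-cube has 2^10 = 1024 vertices. The 6-cube has 2^6 = 64 vertices. Difference: 1024 - 64 = 960.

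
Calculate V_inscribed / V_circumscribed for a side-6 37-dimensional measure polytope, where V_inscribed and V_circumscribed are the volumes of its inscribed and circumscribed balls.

V_in/V_out = n^(-n/2) = 37^(-37/2) ≈ 9.73348e-30.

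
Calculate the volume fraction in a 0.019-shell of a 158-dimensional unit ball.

V(inner)/V(outer) = ((1-0.019)/1)^158 ≈ 0.04827, so the shell fraction is 0.951727.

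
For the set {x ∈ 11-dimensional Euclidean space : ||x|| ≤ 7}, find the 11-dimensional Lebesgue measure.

V_11(7) = π^(11/2) · (7)^11 / Γ(11/2 + 1) = 18078415936·π^5/1485 ≈ 3.72549e+09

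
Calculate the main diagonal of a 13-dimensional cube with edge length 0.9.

d = √(0.9² + 0.9² + ... + 0.9²) [13 terms] = √(13·0.9²) = 0.9√13 ≈ 3.245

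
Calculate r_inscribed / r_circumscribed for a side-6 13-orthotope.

For an n-cube of any side s, the inradius is s/2 and the circumradius is s√n/2, so the ratio is 1/√13 ≈ 0.27735.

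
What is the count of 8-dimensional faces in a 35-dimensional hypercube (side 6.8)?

An n-cube has C(n,k)·2^(n-k) k-faces. Here C(35,8)·2^27 = 23535820·134217728 = 3158924287016960.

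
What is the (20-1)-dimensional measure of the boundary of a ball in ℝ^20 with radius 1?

|∂B_20(1)| = π^10/181440 ≈ 0.516138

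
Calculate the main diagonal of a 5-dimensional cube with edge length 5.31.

The space diagonal of an n-cube of side s is s√n. Here 5.31·√5 ≈ 11.8735.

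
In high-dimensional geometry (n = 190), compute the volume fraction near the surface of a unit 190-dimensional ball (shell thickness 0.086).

1 - (1-0.086)^190 ≈ 0.999999962 ≈ 99.999996%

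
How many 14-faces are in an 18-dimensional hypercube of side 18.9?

f_14(18-cube) = (18 choose 14) · 2^4 = 48960.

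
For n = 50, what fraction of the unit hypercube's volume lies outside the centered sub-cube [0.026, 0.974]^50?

1 - (1 - 2·0.026)^50 = 1 - 0.948^50 ≈ 0.93075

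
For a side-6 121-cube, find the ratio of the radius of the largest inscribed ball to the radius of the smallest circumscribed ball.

r_in / r_out = (6/2) / (6√121/2) = 1/√121 ≈ 0.0909091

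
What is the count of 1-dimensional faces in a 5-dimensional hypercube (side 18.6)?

f_1(5-cube) = (5 choose 1) · 2^4 = 80.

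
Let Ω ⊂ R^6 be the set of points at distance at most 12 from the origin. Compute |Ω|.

The n-ball volume is π^(n/2)·r^n/Γ(n/2+1). With n=6, r=12: V = 497664·π^3 ≈ 1.54307e+07.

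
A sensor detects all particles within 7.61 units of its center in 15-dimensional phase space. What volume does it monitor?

The n-ball volume is π^(n/2)·r^n/Γ(n/2+1). With n=15, r=7.61: V ≈ 6.34161e+12.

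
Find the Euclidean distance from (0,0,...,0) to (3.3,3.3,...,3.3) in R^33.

||(3.3,3.3,...,3.3)|| = √(33)·3.3 ≈ 18.9571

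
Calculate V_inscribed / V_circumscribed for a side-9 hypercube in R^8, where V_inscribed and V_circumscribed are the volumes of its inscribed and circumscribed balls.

V_in/V_out = n^(-n/2) = 8^(-8/2) ≈ 0.000244141.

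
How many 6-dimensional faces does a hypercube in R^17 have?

f_6(17-cube) = (17 choose 6) · 2^11 = 25346048.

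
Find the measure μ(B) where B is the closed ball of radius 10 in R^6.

V_6(10) = π^(6/2) · (10)^6 / Γ(6/2 + 1) = 500000·π^3/3 ≈ 5.16771e+06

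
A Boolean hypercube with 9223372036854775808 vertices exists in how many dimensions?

2^n = 9223372036854775808 ⇒ n = log_2(9223372036854775808) = 63.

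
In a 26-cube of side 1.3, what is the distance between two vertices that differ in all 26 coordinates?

||(1.3,1.3,...,1.3)|| = √(26)·1.3 ≈ 6.62873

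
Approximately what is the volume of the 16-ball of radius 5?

V = 30517578125·π^8/8064 ≈ 3.59086e+10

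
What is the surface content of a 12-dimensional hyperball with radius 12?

|∂B_12(12)| = 61917364224·π^6/5 ≈ 1.19053e+13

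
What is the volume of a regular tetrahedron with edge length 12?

Volume = (√2/12) · 12³ = 203.647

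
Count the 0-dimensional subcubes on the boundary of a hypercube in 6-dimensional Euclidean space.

Choose 0 of 6 axes to span the face (C(6,0) = 1 way), then fix each of the remaining 6 coordinates at one of its two extreme values (2^6 = 64 ways): 1·64 = 64.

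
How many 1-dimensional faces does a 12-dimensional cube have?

Number of 1-faces = C(12,1) · 2^(12-1) = 12 · 2048 = 24576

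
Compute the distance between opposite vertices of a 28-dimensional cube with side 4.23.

Diagonal = √28 · 4.23 ≈ 22.3831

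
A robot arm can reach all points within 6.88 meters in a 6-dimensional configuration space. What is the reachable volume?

The n-ball volume is π^(n/2)·r^n/Γ(n/2+1). With n=6, r=6.88: V ≈ 548061.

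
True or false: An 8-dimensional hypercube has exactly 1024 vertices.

False. The 8-cube has 2^8 = 256 vertices.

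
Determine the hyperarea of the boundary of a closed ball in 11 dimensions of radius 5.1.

|∂B_11(5.1)| ≈ 2.46717e+08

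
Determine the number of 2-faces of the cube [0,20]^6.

f_2(6-cube) = (6 choose 2) · 2^4 = 240.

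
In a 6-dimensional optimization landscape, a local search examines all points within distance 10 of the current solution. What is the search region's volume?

V = 500000·π^3/3 ≈ 5.16771e+06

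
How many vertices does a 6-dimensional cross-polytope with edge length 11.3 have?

The 6-dimensional cross-polytope has 2n = 2·6 = 12 vertices.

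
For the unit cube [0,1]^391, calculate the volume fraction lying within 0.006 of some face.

The inner cube has side 1-2·0.006 = 0.988 and volume (0.988)^391 ≈ 0.008912, so the shell holds 0.991088 of the volume.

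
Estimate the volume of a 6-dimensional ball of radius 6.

V_6(6) = π^(6/2) · (6)^6 / Γ(6/2 + 1) = 7776·π^3 ≈ 241105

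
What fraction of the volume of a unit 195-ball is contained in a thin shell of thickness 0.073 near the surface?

V(inner)/V(outer) = ((1-0.073)/1)^195 ≈ 3.807e-07, so the shell fraction is 0.9999996193.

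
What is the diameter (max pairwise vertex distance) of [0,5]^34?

Diagonal = √34 · 5 ≈ 29.1548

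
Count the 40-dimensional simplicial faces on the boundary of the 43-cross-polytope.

Number of 40-faces = 2^(40+1) · C(43,40+1) = 2199023255552 · 903 = 1985717999763456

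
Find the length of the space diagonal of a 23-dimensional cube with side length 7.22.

||(7.22,7.22,...,7.22)|| = √(23)·7.22 ≈ 34.6259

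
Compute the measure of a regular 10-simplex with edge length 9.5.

Volume = 9.5^10 · √(11/2^10) / 10! ≈ 171.009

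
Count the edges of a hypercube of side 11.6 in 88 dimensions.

Number of 1-faces = C(88,1)·2^(88-1) = 88·154742504910672534362390528 = 13617340432139183023890366464.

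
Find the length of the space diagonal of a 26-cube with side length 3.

The space diagonal of an n-cube of side s is s√n. Here 3·√26 ≈ 15.2971.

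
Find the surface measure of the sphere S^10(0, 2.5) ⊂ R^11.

S = n·V_n(r)/r = 11·V_11(2.5)/2.5 (volume-to-surface relation), giving 1953125·π^5/3024 ≈ 197650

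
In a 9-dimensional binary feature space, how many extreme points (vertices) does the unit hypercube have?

An n-cube has 2^n vertices; for n = 9 that is 2^9 = 512.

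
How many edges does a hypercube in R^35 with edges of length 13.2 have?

Number of 1-faces = C(35,1)·2^(35-1) = 35·17179869184 = 601295421440.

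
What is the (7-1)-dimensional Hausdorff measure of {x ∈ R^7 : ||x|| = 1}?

S_7(1) = 2·π^(7/2)·(1)^6 / Γ(7/2) = 16·π^3/15 ≈ 33.0734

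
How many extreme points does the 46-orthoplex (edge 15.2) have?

The 46-dimensional cross-polytope has 2n = 2·46 = 92 vertices.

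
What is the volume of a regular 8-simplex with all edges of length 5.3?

V = (5.3^8 / 8!) · √((8+1) / 2^8) ≈ 2.89526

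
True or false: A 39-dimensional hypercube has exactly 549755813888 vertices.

True. The 39-cube has 2^39 = 549755813888 vertices.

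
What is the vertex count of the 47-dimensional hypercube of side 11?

The 47-cube has 2^47 = 140737488355328 vertices.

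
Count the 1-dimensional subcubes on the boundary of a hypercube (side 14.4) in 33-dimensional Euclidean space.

Choose 1 of 33 axes to span the face (C(33,1) = 33 ways), then fix each of the remaining 32 coordinates at one of its two extreme values (2^32 = 4294967296 ways): 33·4294967296 = 141733920768.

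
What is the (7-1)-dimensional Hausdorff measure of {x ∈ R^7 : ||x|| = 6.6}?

S = n·V_n(r)/r = 7·V_7(6.6)/6.6 (volume-to-surface relation), giving 2.73364e+06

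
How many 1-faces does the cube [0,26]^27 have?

An n-cube has n·2^(n-1) edges. With n = 27: 27·67108864 = 1811939328.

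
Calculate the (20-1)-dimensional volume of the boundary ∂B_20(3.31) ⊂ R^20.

The surface area of an n-ball is 2π^(n/2) r^(n-1) / Γ(n/2). For n=20, r=3.31: 3.88595e+09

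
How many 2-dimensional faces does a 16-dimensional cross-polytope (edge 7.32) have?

Number of 2-faces = 2^(2+1) · C(16,2+1) = 8 · 560 = 4480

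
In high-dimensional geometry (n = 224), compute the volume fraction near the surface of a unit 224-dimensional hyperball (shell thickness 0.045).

1 - (1-0.045)^224 ≈ 0.999967 ≈ 99.996683%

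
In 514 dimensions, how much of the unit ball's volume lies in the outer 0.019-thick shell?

Shell fraction = 1 - (1-0.019)^514 ≈ 0.999948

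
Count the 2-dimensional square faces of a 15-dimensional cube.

An n-cube has C(n,k)·2^(n-k) k-faces. Here C(15,2)·2^13 = 105·8192 = 860160.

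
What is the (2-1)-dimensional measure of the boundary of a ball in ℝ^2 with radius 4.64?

|∂B_2(4.64)| = 2πr = 2π·4.64 ≈ 29.154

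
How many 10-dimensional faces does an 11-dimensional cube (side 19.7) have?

Number of 10-faces = C(11,10) · 2^(11-10) = 11 · 2 = 22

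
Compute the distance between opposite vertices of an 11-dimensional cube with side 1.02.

Diagonal = √11 · 1.02 ≈ 3.38296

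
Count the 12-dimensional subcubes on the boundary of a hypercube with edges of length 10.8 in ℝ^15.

Number of 12-faces = C(15,12) · 2^(15-12) = 455 · 8 = 3640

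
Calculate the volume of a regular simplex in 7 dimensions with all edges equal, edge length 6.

For a regular n-simplex with edge a, V = (a^n / n!)·√((n+1)/2^n). With a=6, n=7: V ≈ 13.8857.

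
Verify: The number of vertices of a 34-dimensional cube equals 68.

False. The 34-cube has 2^34 = 17179869184 vertices.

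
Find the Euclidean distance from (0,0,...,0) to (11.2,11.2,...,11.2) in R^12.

The space diagonal of an n-cube of side s is s√n. Here 11.2·√12 ≈ 38.7979.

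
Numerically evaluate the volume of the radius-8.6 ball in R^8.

V_8(8.6) = π^(8/2) · (8.6)^8 / Γ(8/2 + 1) ≈ 1.21444e+08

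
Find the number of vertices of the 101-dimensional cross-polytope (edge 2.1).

Number of vertices = 2n = 202.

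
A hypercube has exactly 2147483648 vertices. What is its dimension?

2^n = 2147483648 ⇒ n = log_2(2147483648) = 31.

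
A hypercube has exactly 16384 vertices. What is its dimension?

Since 2^n = 16384, we have n = 14.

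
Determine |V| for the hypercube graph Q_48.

The 48-cube has 2^48 = 281474976710656 vertices.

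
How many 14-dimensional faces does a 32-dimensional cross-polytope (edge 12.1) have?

An n-cross-polytope has 2^(k+1)·C(n,k+1) k-faces. Here 2^15·C(32,15) = 32768·565722720 = 18537602088960.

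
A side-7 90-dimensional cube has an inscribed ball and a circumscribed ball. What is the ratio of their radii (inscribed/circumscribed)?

r_in = 7/2 (half the side); r_out = 7√90/2 (half the diagonal). Ratio = 1/√90 ≈ 0.105409.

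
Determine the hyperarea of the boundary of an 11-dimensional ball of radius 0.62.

S_11(0.62) = 2·π^(11/2)·(0.62)^10 / Γ(11/2) ≈ 0.173946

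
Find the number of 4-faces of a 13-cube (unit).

An n-cube has C(n,k)·2^(n-k) k-faces. Here C(13,4)·2^9 = 715·512 = 366080.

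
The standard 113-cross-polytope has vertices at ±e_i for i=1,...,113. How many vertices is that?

Number of vertices = 2n = 226.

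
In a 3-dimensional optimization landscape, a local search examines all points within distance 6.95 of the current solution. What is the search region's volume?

V_3(6.95) = π^(3/2) · (6.95)^3 / Γ(3/2 + 1) ≈ 1406.19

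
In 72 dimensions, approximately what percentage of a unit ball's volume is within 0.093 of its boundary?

1 - (1-0.093)^72 ≈ 0.999113 ≈ 99.91%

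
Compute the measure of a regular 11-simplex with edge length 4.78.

V_11 = √(12) · 4.78^11 / (11! · 2^(11/2)) ≈ 0.0570791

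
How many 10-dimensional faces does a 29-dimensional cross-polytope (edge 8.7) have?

f_10(29-orthoplex) = 2^11 · (29 choose 11) = 70855249920.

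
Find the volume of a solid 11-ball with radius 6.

V = 859963392·π^5/385 ≈ 6.83547e+08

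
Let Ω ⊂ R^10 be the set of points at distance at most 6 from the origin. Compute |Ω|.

Volume = π^{10/2}·(6)^10/Γ(6) = 2519424·π^5/5 ≈ 1.54199e+08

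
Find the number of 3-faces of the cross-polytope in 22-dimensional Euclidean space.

Each 3-face is the convex hull of 4 vertices, one chosen as ±e_i from each of 4 distinct axes: 2^4·C(22,4) = 117040.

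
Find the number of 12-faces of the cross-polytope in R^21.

An n-cross-polytope has 2^(k+1)·C(n,k+1) k-faces. Here 2^13·C(21,13) = 8192·203490 = 1666990080.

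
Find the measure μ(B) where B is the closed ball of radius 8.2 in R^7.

Volume = π^{7/2}·(8.2)^7/Γ(9/2) ≈ 1.17782e+07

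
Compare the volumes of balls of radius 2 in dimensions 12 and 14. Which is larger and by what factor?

V_12(2) ≈ 5469.24, V_14(2) ≈ 9818.35. The 14-ball is larger by a factor of 1.795.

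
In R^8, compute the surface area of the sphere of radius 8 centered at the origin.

S_8(8) = 2·π^(8/2)·(8)^7 / Γ(8/2) = 2097152·π^4/3 ≈ 6.80939e+07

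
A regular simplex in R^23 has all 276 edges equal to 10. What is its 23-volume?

Volume = 10^23 · √(24/2^23) / 23! ≈ 0.00654284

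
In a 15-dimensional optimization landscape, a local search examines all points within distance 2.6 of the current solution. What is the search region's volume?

The n-ball volume is π^(n/2)·r^n/Γ(n/2+1). With n=15, r=2.6: V ≈ 639779.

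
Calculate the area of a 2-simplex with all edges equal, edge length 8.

Area = (√3/4) · 8² = 27.7128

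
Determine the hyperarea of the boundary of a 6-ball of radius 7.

S = n·V_n(r)/r = 6·V_6(7)/7 (volume-to-surface relation), giving 16807·π^3 ≈ 521122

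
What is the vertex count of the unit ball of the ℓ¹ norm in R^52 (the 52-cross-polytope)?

The vertices are ±e_1, ..., ±e_52, so there are 2·52 = 104.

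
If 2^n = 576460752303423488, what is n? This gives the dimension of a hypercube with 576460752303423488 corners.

n = log_2(576460752303423488) = 59.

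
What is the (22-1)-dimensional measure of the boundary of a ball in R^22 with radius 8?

S = n·V_n(r)/r = 22·V_22(8)/8 (volume-to-surface relation), giving 72057594037927936·π^11/14175 ≈ 1.49556e+18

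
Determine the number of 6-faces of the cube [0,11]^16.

Choose 6 of 16 axes to span the face (C(16,6) = 8008 ways), then fix each of the remaining 10 coordinates at one of its two extreme values (2^10 = 1024 ways): 8008·1024 = 8200192.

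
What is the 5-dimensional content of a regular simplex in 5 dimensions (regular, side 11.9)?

V = (11.9^5 / 5!) · √((5+1) / 2^5) ≈ 861.101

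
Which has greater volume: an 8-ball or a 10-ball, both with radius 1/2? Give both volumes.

V_8(0.5) ≈ 0.0158543. V_10(0.5) ≈ 0.00249039. The 8-ball is larger.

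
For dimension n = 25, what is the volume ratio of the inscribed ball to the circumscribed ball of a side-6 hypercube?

V_in / V_out = (r_in/r_out)^25 = (1/√25)^25 = 25^(-25/2) ≈ 3.35544e-18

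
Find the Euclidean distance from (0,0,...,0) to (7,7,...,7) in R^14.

Diagonal = √14 · 7 ≈ 26.1916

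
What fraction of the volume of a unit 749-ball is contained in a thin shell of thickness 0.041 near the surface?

Shell fraction = 1 - (1-0.041)^749 ≈ 1 - 2.411e-14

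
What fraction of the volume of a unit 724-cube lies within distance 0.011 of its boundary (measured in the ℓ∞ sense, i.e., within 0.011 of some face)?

The inner cube has side 1-2·0.011 = 0.978 and volume (0.978)^724 ≈ 1.012e-07, so the shell holds 0.9999998988 of the volume.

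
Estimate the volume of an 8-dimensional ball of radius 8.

V = 2097152·π^4/3 ≈ 6.80939e+07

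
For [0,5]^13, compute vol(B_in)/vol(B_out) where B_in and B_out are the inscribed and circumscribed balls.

The radii are 5/2 and 5√13/2, so the volume ratio is (1/√13)^13 = 13^{-13/2} ≈ 5.74603e-08.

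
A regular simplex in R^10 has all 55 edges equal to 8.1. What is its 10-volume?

V_10 = √(11) · 8.1^10 / (10! · 2^(10/2)) ≈ 34.7243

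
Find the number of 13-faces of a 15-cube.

Choose 13 of 15 axes to span the face (C(15,13) = 105 ways), then fix each of the remaining 2 coordinates at one of its two extreme values (2^2 = 4 ways): 105·4 = 420.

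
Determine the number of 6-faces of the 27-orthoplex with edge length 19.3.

Each 6-face is the convex hull of 7 vertices, one chosen as ±e_i from each of 7 distinct axes: 2^7·C(27,7) = 113667840.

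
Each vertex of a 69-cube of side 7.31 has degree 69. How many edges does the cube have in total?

An n-cube has n·2^(n-1) edges. With n = 69: 69·295147905179352825856 = 20365205457375344984064.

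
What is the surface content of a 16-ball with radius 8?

The surface area of an n-ball is 2π^(n/2) r^(n-1) / Γ(n/2). For n=16, r=8: 4398046511104·π^8/315 ≈ 1.32479e+14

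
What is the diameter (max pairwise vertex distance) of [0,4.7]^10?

d = √(4.7² + 4.7² + ... + 4.7²) [10 terms] = √(10·4.7²) = 4.7√10 ≈ 14.8627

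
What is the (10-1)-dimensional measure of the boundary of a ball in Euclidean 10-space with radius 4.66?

S_10(4.66) = 2·π^(10/2)·(4.66)^9 / Γ(10/2) ≈ 2.64266e+07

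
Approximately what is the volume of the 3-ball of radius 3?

The n-ball volume is π^(n/2)·r^n/Γ(n/2+1). With n=3, r=3: V = 36·π ≈ 113.097.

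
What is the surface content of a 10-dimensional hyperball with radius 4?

S_10(4) = 2·π^(10/2)·(4)^9 / Γ(10/2) = 65536·π^5/3 ≈ 6.6851e+06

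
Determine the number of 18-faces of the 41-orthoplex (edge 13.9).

Each 18-face is the convex hull of 19 vertices, one chosen as ±e_i from each of 19 distinct axes: 2^19·C(41,19) = 128273702033817600.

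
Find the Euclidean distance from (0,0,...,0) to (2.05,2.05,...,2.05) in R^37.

d = √(2.05² + 2.05² + ... + 2.05²) [37 terms] = √(37·2.05²) = 2.05√37 ≈ 12.4697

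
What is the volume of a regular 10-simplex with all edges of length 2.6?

V = (2.6^10 / 10!) · √((10+1) / 2^10) ≈ 0.000403197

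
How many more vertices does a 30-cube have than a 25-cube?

The 30-cube has 2^30 = 1073741824 vertices. The 25-cube has 2^25 = 33554432 vertices. Difference: 1073741824 - 33554432 = 1040187392.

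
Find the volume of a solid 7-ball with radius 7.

Volume = π^{7/2}·(7)^7/Γ(9/2) = 1882384·π^3/15 ≈ 3.89105e+06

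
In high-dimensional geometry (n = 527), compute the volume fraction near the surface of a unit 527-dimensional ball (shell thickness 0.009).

1 - (1-0.009)^527 ≈ 0.991473 ≈ 99.15%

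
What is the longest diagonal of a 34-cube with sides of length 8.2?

Diagonal = √34 · 8.2 ≈ 47.8138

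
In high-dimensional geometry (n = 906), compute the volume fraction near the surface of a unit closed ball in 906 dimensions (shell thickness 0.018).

1 - (1-0.018)^906 ≈ 0.9999999287 ≈ 99.999993%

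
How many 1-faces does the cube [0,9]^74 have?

An n-cube has n·2^(n-1) edges. With n = 74: 74·9444732965739290427392 = 698910239464707491627008.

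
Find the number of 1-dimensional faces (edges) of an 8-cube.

An n-cube has n·2^(n-1) edges. With n = 8: 8·128 = 1024.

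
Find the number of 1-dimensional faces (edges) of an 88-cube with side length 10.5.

The 88-cube has n·2^(n-1) = 88·2^87 = 88·154742504910672534362390528 = 13617340432139183023890366464 edges.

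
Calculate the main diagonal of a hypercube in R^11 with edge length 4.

d = √(4² + 4² + ... + 4²) [11 terms] = √(11·4²) = 4√11 ≈ 13.2665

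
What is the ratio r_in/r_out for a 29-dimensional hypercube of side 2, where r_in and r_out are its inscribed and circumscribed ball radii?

For an n-cube of any side s, the inradius is s/2 and the circumradius is s√n/2, so the ratio is 1/√29 ≈ 0.185695.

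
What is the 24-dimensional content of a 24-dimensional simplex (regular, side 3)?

For a regular n-simplex with edge a, V = (a^n / n!)·√((n+1)/2^n). With a=3, n=24: V ≈ 5.55667e-16.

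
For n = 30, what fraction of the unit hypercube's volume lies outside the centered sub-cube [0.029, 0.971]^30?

1 - (1 - 2·0.029)^30 = 1 - 0.942^30 ≈ 0.833457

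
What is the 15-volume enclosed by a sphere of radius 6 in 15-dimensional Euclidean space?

V_15(6) = π^(15/2) · (6)^15 / Γ(15/2 + 1) = 1486016741376·π^7/25025 ≈ 1.79349e+11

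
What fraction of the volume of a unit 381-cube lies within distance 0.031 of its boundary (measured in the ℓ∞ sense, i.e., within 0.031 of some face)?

Shell fraction = 1 - (1-0.062)^381 ≈ 1 - 2.566e-11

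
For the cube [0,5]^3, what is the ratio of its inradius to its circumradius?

For an n-cube of any side s, the inradius is s/2 and the circumradius is s√n/2, so the ratio is 1/√3 ≈ 0.57735.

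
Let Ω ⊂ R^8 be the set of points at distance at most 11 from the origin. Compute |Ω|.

Volume = π^{8/2}·(11)^8/Γ(5) = 214358881·π^4/24 ≈ 8.70021e+08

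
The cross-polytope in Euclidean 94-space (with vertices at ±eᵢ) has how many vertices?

The vertices are ±e_1, ..., ±e_94, so there are 2·94 = 188.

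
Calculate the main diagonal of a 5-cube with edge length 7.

Diagonal = √5 · 7 ≈ 15.6525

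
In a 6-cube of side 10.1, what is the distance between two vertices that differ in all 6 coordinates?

The space diagonal of an n-cube of side s is s√n. Here 10.1·√6 ≈ 24.7398.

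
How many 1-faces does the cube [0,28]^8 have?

An n-cube has n·2^(n-1) edges. With n = 8: 8·128 = 1024.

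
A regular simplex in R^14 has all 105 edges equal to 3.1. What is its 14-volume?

For a regular n-simplex with edge a, V = (a^n / n!)·√((n+1)/2^n). With a=3.1, n=14: V ≈ 2.62719e-06.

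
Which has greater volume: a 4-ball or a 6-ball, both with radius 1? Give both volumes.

V_4(1) ≈ 4.9348. V_6(1) ≈ 5.16771. The 6-ball is larger.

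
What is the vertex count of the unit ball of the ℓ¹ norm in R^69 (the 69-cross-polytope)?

The vertices are ±e_1, ..., ±e_69, so there are 2·69 = 138.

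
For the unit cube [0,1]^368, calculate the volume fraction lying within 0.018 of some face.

The inner cube has side 1-2·0.018 = 0.964 and volume (0.964)^368 ≈ 1.381e-06, so the shell holds 0.9999986185 of the volume.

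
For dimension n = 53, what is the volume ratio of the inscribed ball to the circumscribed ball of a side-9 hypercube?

V_in/V_out = n^(-n/2) = 53^(-53/2) ≈ 2.02623e-46.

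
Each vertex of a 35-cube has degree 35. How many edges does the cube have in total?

Each of the 2^35 = 34359738368 vertices has degree 35; total edges = 35·2^35/2 = 601295421440.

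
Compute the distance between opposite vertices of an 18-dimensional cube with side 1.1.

||(1.1,1.1,...,1.1)|| = √(18)·1.1 ≈ 4.6669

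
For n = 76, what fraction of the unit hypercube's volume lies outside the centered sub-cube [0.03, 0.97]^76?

The inner cube has side 1-2·0.03 = 0.94 and volume (0.94)^76 ≈ 0.009072, so the shell holds 0.990928 of the volume.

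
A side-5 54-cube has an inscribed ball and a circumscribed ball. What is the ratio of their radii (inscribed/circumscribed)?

Ratio = (s/2)/(s√54/2) = 54^(-1/2) ≈ 0.136083.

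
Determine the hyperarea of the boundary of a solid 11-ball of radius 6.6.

S = n·V_n(r)/r = 11·V_11(6.6)/6.6 (volume-to-surface relation), giving 3.2504e+09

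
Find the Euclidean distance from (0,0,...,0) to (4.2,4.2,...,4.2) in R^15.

The space diagonal of an n-cube of side s is s√n. Here 4.2·√15 ≈ 16.2665.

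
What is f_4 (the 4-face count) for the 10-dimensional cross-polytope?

Number of 4-faces = 2^(4+1) · C(10,4+1) = 32 · 252 = 8064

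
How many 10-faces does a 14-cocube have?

f_10(14-orthoplex) = 2^11 · (14 choose 11) = 745472.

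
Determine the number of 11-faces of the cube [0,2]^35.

f_11(35-cube) = (35 choose 11) · 2^24 = 6999889045094400.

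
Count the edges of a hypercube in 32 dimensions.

Number of 1-faces = C(32,1)·2^(32-1) = 32·2147483648 = 68719476736.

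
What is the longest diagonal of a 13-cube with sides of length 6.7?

d = √(6.7² + 6.7² + ... + 6.7²) [13 terms] = √(13·6.7²) = 6.7√13 ≈ 24.1572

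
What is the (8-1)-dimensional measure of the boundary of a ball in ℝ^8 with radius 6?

S_8(6) = 2·π^(8/2)·(6)^7 / Γ(8/2) = 93312·π^4 ≈ 9.08944e+06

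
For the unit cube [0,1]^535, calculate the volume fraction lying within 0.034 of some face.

Shell fraction = 1 - (1-0.068)^535 ≈ 1 - 4.34e-17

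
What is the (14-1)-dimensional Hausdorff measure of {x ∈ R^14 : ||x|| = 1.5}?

The surface area of an n-ball is 2π^(n/2) r^(n-1) / Γ(n/2). For n=14, r=1.5: 177147·π^7/327680 ≈ 1632.8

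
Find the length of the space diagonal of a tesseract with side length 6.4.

d = √(6.4² + 6.4² + ... + 6.4²) [4 terms] = √(4·6.4²) = 6.4√4 = 12.8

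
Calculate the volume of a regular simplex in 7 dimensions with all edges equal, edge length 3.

For a regular n-simplex with edge a, V = (a^n / n!)·√((n+1)/2^n). With a=3, n=7: V ≈ 0.108482.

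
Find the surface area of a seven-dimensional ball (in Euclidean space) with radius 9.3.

S_7(9.3) = 2·π^(7/2)·(9.3)^6 / Γ(7/2) ≈ 2.13981e+07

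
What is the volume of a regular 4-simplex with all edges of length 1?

V = (1^4 / 4!) · √((4+1) / 2^4) ≈ 0.0232924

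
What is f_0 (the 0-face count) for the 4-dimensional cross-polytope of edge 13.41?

Each 0-face is the convex hull of 1 vertex, one chosen as ±e_i from each of 1 distinct axis: 2^1·C(4,1) = 8.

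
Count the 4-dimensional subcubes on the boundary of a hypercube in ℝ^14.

Choose 4 of 14 axes to span the face (C(14,4) = 1001 ways), then fix each of the remaining 10 coordinates at one of its two extreme values (2^10 = 1024 ways): 1001·1024 = 1025024.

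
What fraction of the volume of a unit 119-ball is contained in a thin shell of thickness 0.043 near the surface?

1 - (1-0.043)^119 ≈ 0.994648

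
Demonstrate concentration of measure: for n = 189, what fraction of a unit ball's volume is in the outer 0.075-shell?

1 - (1-0.075)^189 ≈ 0.9999996012 ≈ 99.999960%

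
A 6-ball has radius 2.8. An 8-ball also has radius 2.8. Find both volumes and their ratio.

V_6(2.8) ≈ 2490.27. V_8(2.8) ≈ 15333.9. Ratio V_6/V_8 ≈ 0.1624.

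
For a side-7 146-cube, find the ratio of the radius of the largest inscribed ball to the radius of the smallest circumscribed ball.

r_in / r_out = (7/2) / (7√146/2) = 1/√146 ≈ 0.0827606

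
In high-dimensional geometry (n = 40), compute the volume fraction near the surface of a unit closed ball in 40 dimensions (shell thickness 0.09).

1 - (1-0.09)^40 ≈ 0.977004 ≈ 97.70%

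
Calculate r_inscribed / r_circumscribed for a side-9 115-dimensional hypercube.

r_in = 9/2 (half the side); r_out = 9√115/2 (half the diagonal). Ratio = 1/√115 ≈ 0.0932505.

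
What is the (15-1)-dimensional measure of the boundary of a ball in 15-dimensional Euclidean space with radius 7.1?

|∂B_15(7.1)| ≈ 4.73302e+12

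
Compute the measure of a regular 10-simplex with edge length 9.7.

For a regular n-simplex with edge a, V = (a^n / n!)·√((n+1)/2^n). With a=9.7, n=10: V ≈ 210.621.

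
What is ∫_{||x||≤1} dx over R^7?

V_7(1) = π^(7/2) · (1)^7 / Γ(7/2 + 1) = 16·π^3/105 ≈ 4.72477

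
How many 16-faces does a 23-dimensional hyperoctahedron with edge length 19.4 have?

Number of 16-faces = 2^(16+1) · C(23,16+1) = 131072 · 100947 = 13231325184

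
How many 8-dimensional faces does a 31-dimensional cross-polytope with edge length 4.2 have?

Number of 8-faces = 2^(8+1) · C(31,8+1) = 512 · 20160075 = 10321958400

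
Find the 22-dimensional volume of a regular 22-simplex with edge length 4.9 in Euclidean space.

V_22 = √(23) · 4.9^22 / (22! · 2^(22/2)) ≈ 3.18479e-09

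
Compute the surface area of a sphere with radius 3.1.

S = n·V_n(r)/r = 3·V_3(3.1)/3.1 (volume-to-surface relation), giving 4πr² = 4π·(3.1)² ≈ 120.763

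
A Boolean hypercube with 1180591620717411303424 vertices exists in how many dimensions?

Since 2^n = 1180591620717411303424, we have n = 70.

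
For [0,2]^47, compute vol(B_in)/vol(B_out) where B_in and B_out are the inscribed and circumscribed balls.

V_in/V_out = n^(-n/2) = 47^(-47/2) ≈ 5.07809e-40.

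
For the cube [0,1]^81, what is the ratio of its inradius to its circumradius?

Ratio = (s/2)/(s√81/2) = 81^(-1/2) ≈ 0.111111.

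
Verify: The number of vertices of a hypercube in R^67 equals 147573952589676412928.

True. The 67-cube has 2^67 = 147573952589676412928 vertices.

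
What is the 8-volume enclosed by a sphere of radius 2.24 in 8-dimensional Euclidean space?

Volume = π^{8/2}·(2.24)^8/Γ(5) ≈ 2572.6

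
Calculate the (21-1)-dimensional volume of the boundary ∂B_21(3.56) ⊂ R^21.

S_21(3.56) = 2·π^(21/2)·(3.56)^20 / Γ(21/2) ≈ 3.13161e+10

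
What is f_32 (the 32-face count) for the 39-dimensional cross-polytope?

An n-cross-polytope has 2^(k+1)·C(n,k+1) k-faces. Here 2^33·C(39,33) = 8589934592·3262623 = 28025718168354816.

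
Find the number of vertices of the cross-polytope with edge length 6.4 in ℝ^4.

f_0(4-orthoplex) = 2^1 · (4 choose 1) = 8.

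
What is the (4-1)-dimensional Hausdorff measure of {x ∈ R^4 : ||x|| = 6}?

|∂B_4(6)| = 432·π^2 ≈ 4263.67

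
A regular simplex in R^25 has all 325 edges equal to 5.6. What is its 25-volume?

Volume = 5.6^25 · √(26/2^25) / 25! ≈ 2.87519e-10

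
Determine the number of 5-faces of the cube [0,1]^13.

Number of 5-faces = C(13,5) · 2^(13-5) = 1287 · 256 = 329472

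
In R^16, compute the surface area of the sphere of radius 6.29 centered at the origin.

S_16(6.29) = 2·π^(16/2)·(6.29)^15 / Γ(16/2) ≈ 3.59383e+12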